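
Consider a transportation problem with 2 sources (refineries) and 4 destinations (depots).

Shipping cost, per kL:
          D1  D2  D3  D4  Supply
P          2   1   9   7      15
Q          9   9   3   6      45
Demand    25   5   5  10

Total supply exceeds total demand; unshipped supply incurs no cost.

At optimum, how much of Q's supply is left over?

An optimal plan:
  P->D1: 10 × 2 = 20
  P->D2: 5 × 1 = 5
  Q->D1: 15 × 9 = 135
  Q->D3: 5 × 3 = 15
  Q->D4: 10 × 6 = 60
Total cost = 235.
Q ships 30 of its 45, leaving 15.

15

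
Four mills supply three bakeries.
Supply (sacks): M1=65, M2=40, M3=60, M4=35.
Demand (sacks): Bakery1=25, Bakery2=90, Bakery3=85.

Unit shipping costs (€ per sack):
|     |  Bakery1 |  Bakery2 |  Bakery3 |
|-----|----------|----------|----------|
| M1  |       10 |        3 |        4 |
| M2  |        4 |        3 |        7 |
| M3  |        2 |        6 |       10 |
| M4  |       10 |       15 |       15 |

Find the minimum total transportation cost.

Optimal allocation:
  M1→Bakery2: 15 × €3 = €45
  M1→Bakery3: 50 × €4 = €200
  M2→Bakery2: 40 × €3 = €120
  M3→Bakery1: 25 × €2 = €50
  M3→Bakery2: 35 × €6 = €210
  M4→Bakery3: 35 × €15 = €525
Total = 45 + 200 + 120 + 50 + 210 + 525 = €1150.

1150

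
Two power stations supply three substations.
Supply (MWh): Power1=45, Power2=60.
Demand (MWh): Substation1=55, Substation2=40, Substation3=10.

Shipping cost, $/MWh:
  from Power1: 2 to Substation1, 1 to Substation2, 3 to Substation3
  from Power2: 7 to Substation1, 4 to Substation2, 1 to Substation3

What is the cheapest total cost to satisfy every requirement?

330

One minimum-cost allocation:
  Power1 to Substation1: 45 MWh
  Power2 to Substation1: 10 MWh
  Power2 to Substation2: 40 MWh
  Power2 to Substation3: 10 MWh
Total cost = $330.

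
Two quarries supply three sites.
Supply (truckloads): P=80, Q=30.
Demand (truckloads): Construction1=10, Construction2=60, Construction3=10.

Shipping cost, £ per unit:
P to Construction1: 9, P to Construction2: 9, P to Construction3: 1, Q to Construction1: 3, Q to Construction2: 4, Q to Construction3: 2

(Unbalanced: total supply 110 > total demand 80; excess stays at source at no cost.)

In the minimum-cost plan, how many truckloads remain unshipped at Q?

An optimal plan:
  P–Construction2: 40 truckloads
  P–Construction3: 10 truckloads
  Q–Construction1: 10 truckloads
  Q–Construction2: 20 truckloads
Total cost = £480.
Q ships 30 of its 30, leaving 0.

0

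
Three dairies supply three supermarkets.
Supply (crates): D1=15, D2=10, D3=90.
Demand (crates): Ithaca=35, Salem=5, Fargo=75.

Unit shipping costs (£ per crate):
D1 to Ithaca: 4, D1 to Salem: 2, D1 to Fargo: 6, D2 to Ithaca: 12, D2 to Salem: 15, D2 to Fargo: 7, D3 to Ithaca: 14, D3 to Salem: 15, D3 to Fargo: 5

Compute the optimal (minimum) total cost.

Optimal allocation:
  D1–Ithaca: 10 × £4 = £40
  D1–Salem: 5 × £2 = £10
  D2–Ithaca: 10 × £12 = £120
  D3–Ithaca: 15 × £14 = £210
  D3–Fargo: 75 × £5 = £375
Total = 40 + 10 + 120 + 210 + 375 = £755.
(Supply check: D1 ships 15; D2 ships 10; D3 ships 90.)

755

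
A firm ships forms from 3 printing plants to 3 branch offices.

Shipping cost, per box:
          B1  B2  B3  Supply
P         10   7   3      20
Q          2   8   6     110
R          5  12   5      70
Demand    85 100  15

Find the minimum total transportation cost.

1190

An optimal shipping plan:
  P->B2: 20 × 7 = 140
  Q->B1: 30 × 2 = 60
  Q->B2: 80 × 8 = 640
  R->B1: 55 × 5 = 275
  R->B3: 15 × 5 = 75
Total = 140 + 60 + 640 + 275 + 75 = 1190.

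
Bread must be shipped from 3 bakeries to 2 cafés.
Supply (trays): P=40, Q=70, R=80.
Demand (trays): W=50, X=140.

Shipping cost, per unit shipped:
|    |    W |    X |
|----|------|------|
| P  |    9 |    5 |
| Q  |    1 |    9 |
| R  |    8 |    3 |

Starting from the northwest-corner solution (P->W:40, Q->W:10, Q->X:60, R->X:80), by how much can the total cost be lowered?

480

Current plan cost = 40·9 + 10·1 + 60·9 + 80·3 = 1150.
Optimal plan:
  P–X: 40 trays
  Q–W: 50 trays
  Q–X: 20 trays
  R–X: 80 trays
Optimal cost = 670.
Saving = 1150 − 670 = 480.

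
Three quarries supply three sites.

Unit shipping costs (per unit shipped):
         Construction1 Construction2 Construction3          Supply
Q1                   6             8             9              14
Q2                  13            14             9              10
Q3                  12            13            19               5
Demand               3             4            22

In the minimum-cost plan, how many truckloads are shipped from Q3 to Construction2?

Solving gives:
  Q1 to Construction1: 2 × 6 = 12
  Q1 to Construction3: 12 × 9 = 108
  Q2 to Construction3: 10 × 9 = 90
  Q3 to Construction1: 1 × 12 = 12
  Q3 to Construction2: 4 × 13 = 52
Total cost = 274.
So Q3→Construction2 carries 4 truckloads.

4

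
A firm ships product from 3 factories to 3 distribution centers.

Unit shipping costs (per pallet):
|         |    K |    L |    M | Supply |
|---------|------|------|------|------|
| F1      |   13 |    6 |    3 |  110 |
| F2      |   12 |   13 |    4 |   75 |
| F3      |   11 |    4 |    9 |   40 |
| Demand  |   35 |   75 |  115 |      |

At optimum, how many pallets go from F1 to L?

The minimum-cost plan:
  F1 to L: 35 × 6 = 210
  F1 to M: 75 × 3 = 225
  F2 to K: 35 × 12 = 420
  F2 to M: 40 × 4 = 160
  F3 to L: 40 × 4 = 160
Total cost = 1175.
So F1→L carries 35 pallets.

35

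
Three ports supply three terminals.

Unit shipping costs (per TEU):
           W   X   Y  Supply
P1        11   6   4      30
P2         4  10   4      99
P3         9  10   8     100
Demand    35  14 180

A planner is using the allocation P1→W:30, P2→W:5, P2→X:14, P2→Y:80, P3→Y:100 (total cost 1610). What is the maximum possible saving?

266

Current plan cost = 30·11 + 5·4 + 14·10 + 80·4 + 100·8 = 1610.
Optimal plan:
  P1→Y: 30 × 4 = 120
  P2→W: 35 × 4 = 140
  P2→Y: 64 × 4 = 256
  P3→X: 14 × 10 = 140
  P3→Y: 86 × 8 = 688
Optimal cost = 1344.
Saving = 1610 − 1344 = 266.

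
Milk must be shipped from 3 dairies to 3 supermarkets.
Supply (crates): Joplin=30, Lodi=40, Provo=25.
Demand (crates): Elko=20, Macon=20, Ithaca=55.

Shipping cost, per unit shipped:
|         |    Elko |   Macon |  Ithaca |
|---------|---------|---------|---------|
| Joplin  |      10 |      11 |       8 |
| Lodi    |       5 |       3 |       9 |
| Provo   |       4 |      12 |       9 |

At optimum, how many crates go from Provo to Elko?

20

Solving gives:
  Joplin to Ithaca: 30 crates
  Lodi to Macon: 20 crates
  Lodi to Ithaca: 20 crates
  Provo to Elko: 20 crates
  Provo to Ithaca: 5 crates
Total cost = 605.
So Provo→Elko carries 20 crates.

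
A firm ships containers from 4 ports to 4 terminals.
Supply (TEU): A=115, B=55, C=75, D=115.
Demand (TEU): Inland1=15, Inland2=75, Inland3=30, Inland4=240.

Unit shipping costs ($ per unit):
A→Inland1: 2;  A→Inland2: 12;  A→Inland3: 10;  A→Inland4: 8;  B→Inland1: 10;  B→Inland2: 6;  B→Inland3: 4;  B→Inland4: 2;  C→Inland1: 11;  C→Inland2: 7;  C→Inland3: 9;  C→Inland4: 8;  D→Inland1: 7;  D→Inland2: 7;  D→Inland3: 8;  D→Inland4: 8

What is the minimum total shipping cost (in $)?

An optimal shipping plan:
  A->Inland1: 15 × $2 = $30
  A->Inland4: 100 × $8 = $800
  B->Inland4: 55 × $2 = $110
  C->Inland2: 75 × $7 = $525
  D->Inland3: 30 × $8 = $240
  D->Inland4: 85 × $8 = $680
Total = 30 + 800 + 110 + 525 + 240 + 680 = $2385.

2385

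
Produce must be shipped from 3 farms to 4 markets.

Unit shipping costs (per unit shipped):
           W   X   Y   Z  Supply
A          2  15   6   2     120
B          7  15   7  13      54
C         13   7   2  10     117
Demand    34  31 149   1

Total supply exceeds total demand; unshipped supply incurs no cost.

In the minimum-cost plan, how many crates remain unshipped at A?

22

Minimum-cost shipments:
  A->W: 34 × 2 = 68
  A->Y: 63 × 6 = 378
  A->Z: 1 × 2 = 2
  C->X: 31 × 7 = 217
  C->Y: 86 × 2 = 172
Total cost = 837.
A ships 98 of its 120, leaving 22.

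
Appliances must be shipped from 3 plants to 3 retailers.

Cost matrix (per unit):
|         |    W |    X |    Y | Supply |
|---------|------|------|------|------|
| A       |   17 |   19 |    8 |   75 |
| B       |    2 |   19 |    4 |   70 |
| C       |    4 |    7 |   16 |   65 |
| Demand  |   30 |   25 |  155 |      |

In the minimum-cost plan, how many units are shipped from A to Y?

75

Solving gives:
  A→Y: 75 units
  B→Y: 70 units
  C→W: 30 units
  C→X: 25 units
  C→Y: 10 units
Total cost = 1335.
So A→Y carries 75 units.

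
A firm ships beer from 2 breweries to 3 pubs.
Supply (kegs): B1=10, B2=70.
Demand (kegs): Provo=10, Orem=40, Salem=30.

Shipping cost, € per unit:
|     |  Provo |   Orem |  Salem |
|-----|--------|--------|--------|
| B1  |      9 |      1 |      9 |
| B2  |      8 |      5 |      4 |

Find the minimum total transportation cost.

An optimal shipping plan:
  B1–Orem: 10 kegs
  B2–Provo: 10 kegs
  B2–Orem: 30 kegs
  B2–Salem: 30 kegs
Total cost = €360.

360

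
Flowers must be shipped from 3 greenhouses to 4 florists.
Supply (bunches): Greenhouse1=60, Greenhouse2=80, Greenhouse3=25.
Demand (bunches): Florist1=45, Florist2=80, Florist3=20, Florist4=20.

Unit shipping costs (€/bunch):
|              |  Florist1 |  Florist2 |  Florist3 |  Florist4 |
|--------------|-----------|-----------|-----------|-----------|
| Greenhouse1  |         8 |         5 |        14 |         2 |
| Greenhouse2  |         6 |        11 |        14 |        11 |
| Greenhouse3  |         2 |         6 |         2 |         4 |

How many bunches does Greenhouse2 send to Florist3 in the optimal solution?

The minimum-cost plan:
  Greenhouse1 to Florist2: 40 × €5 = €200
  Greenhouse1 to Florist4: 20 × €2 = €40
  Greenhouse2 to Florist1: 45 × €6 = €270
  Greenhouse2 to Florist2: 35 × €11 = €385
  Greenhouse3 to Florist2: 5 × €6 = €30
  Greenhouse3 to Florist3: 20 × €2 = €40
Total cost = €965.
The route Greenhouse2→Florist3 is not used.

0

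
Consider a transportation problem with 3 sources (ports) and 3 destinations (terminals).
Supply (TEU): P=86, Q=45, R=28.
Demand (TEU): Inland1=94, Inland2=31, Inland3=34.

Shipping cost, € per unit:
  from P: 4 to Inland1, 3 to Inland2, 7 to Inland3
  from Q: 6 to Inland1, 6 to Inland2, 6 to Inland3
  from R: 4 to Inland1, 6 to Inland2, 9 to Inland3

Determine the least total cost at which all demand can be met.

695

An optimal shipping plan:
  P–Inland1: 55 × €4 = €220
  P–Inland2: 31 × €3 = €93
  Q–Inland1: 11 × €6 = €66
  Q–Inland3: 34 × €6 = €204
  R–Inland1: 28 × €4 = €112
Total = 220 + 93 + 66 + 204 + 112 = €695.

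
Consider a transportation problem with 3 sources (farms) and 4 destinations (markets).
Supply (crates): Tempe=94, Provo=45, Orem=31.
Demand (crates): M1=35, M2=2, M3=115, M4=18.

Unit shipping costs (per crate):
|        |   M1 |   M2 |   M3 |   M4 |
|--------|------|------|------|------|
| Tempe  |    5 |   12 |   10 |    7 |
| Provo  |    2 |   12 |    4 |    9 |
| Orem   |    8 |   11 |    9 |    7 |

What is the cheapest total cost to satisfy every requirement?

An optimal shipping plan:
  Tempe→M1: 35 × 5 = 175
  Tempe→M2: 2 × 12 = 24
  Tempe→M3: 39 × 10 = 390
  Tempe→M4: 18 × 7 = 126
  Provo→M3: 45 × 4 = 180
  Orem→M3: 31 × 9 = 279
Total = 175 + 24 + 390 + 126 + 180 + 279 = 1174.

1174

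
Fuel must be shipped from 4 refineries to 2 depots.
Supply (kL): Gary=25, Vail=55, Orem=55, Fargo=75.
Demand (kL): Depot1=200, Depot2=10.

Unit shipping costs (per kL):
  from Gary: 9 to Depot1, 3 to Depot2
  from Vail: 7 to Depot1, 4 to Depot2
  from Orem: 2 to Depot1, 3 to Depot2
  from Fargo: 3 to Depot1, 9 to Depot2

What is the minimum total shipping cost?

Optimal allocation:
  Gary→Depot1: 15 × 9 = 135
  Gary→Depot2: 10 × 3 = 30
  Vail→Depot1: 55 × 7 = 385
  Orem→Depot1: 55 × 2 = 110
  Fargo→Depot1: 75 × 3 = 225
Total = 135 + 30 + 385 + 110 + 225 = 885.

885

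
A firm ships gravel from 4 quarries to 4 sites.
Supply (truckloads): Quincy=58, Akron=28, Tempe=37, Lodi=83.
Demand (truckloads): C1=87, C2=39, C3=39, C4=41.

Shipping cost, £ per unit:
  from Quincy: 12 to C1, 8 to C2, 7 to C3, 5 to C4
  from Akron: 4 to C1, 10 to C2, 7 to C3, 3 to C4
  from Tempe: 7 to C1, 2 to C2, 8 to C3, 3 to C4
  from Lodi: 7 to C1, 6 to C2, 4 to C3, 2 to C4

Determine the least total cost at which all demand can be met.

One minimum-cost allocation:
  Quincy->C2: 2 × £8 = £16
  Quincy->C3: 15 × £7 = £105
  Quincy->C4: 41 × £5 = £205
  Akron->C1: 28 × £4 = £112
  Tempe->C2: 37 × £2 = £74
  Lodi->C1: 59 × £7 = £413
  Lodi->C3: 24 × £4 = £96
Total = 16 + 105 + 205 + 112 + 74 + 413 + 96 = £1021.

1021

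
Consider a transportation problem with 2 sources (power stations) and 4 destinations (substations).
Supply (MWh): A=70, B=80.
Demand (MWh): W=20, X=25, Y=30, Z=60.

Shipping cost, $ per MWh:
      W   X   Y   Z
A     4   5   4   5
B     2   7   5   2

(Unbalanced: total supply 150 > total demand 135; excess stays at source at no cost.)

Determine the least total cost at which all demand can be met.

405

An optimal shipping plan:
  A→X: 25 × $5 = $125
  A→Y: 30 × $4 = $120
  B→W: 20 × $2 = $40
  B→Z: 60 × $2 = $120
Total = 125 + 120 + 40 + 120 = $405.
(Supply check: A ships 55; B ships 80.)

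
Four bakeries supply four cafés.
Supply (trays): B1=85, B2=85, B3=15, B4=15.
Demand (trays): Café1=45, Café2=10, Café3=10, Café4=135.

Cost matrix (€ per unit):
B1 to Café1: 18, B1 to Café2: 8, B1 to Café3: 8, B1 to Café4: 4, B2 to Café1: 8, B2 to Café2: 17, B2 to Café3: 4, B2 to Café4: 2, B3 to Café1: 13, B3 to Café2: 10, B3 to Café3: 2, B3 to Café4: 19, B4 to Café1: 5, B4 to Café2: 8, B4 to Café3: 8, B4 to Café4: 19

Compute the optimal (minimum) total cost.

855

An optimal shipping plan:
  B1->Café2: 5 trays
  B1->Café4: 80 trays
  B2->Café1: 30 trays
  B2->Café4: 55 trays
  B3->Café2: 5 trays
  B3->Café3: 10 trays
  B4->Café1: 15 trays
Total cost = €855.
(Supply check: B1 ships 85; B2 ships 85; B3 ships 15; B4 ships 15.)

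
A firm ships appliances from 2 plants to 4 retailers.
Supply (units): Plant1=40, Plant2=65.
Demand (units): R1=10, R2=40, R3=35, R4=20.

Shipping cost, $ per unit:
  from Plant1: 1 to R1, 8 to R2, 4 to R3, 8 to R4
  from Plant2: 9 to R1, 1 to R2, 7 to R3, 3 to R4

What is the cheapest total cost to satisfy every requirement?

Optimal allocation:
  Plant1–R1: 10 × $1 = $10
  Plant1–R3: 30 × $4 = $120
  Plant2–R2: 40 × $1 = $40
  Plant2–R3: 5 × $7 = $35
  Plant2–R4: 20 × $3 = $60
Total = 10 + 120 + 40 + 35 + 60 = $265.

265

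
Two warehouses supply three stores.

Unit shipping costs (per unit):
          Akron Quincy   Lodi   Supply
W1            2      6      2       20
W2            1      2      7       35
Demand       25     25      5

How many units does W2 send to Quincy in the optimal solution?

Optimal shipments:
  W1→Akron: 15 × 2 = 30
  W1→Lodi: 5 × 2 = 10
  W2→Akron: 10 × 1 = 10
  W2→Quincy: 25 × 2 = 50
Total cost = 100.
So W2→Quincy carries 25 units.

25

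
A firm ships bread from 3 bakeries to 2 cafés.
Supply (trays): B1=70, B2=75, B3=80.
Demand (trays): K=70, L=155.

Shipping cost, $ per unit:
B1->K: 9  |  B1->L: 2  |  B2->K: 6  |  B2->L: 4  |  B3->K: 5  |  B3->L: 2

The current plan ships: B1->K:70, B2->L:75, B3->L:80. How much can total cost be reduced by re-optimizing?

Current plan cost = 70·9 + 75·4 + 80·2 = $1090.
Optimal plan:
  B1→L: 70 × $2 = $140
  B2→K: 70 × $6 = $420
  B2→L: 5 × $4 = $20
  B3→L: 80 × $2 = $160
Optimal cost = $740.
Saving = 1090 − 740 = $350.

350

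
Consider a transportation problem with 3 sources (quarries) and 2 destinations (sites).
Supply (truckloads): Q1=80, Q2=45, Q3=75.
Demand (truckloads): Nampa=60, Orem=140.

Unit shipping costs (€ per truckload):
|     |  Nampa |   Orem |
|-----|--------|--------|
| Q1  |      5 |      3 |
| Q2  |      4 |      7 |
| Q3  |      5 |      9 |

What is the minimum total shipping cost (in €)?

990

An optimal shipping plan:
  Q1–Orem: 80 × €3 = €240
  Q2–Orem: 45 × €7 = €315
  Q3–Nampa: 60 × €5 = €300
  Q3–Orem: 15 × €9 = €135
Total = 240 + 315 + 300 + 135 = €990.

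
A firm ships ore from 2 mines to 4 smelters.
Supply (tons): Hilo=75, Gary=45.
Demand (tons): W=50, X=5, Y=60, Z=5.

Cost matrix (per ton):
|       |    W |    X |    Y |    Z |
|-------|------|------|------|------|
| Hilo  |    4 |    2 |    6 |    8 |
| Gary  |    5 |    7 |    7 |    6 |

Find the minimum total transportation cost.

640

An optimal shipping plan:
  Hilo→W: 10 × 4 = 40
  Hilo→X: 5 × 2 = 10
  Hilo→Y: 60 × 6 = 360
  Gary→W: 40 × 5 = 200
  Gary→Z: 5 × 6 = 30
Total = 40 + 10 + 360 + 200 + 30 = 640.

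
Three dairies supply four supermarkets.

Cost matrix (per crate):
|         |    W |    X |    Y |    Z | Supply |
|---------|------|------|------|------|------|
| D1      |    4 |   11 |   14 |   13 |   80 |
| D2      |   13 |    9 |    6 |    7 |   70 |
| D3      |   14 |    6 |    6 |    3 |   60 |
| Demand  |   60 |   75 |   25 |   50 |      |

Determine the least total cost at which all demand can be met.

Optimal allocation:
  D1→W: 60 × 4 = 240
  D1→X: 20 × 11 = 220
  D2→X: 45 × 9 = 405
  D2→Y: 25 × 6 = 150
  D3→X: 10 × 6 = 60
  D3→Z: 50 × 3 = 150
Total = 240 + 220 + 405 + 150 + 60 + 150 = 1225.

1225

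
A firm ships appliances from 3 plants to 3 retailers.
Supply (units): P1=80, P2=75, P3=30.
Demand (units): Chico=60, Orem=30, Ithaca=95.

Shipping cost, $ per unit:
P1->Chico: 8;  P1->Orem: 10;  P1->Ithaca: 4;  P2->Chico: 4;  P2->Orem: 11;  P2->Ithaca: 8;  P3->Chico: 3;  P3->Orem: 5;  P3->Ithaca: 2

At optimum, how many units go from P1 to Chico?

Optimal shipments:
  P1→Ithaca: 80 units
  P2→Chico: 60 units
  P2→Ithaca: 15 units
  P3→Orem: 30 units
Total cost = $830.
The route P1→Chico is not used.

0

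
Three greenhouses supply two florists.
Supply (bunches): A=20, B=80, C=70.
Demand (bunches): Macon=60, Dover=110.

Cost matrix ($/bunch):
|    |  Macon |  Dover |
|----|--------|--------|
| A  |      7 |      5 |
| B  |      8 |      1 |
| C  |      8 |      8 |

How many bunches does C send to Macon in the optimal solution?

60

Solving gives:
  A–Dover: 20 × $5 = $100
  B–Dover: 80 × $1 = $80
  C–Macon: 60 × $8 = $480
  C–Dover: 10 × $8 = $80
Total cost = $740.
So C→Macon carries 60 bunches.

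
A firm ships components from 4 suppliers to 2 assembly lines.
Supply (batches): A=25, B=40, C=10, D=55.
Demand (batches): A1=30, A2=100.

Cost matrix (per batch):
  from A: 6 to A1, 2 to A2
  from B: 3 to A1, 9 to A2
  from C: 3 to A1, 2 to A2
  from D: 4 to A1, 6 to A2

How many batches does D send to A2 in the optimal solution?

55

The minimum-cost plan:
  A to A2: 25 × 2 = 50
  B to A1: 30 × 3 = 90
  B to A2: 10 × 9 = 90
  C to A2: 10 × 2 = 20
  D to A2: 55 × 6 = 330
Total cost = 580.
So D→A2 carries 55 batches.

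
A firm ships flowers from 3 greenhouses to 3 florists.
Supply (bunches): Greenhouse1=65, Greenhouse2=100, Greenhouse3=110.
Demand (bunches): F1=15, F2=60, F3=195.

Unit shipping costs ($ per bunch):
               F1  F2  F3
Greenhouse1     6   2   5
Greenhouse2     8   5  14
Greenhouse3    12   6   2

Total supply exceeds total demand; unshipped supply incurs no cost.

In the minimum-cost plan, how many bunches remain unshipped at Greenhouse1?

Minimum-cost shipments:
  Greenhouse1–F3: 65 × $5 = $325
  Greenhouse2–F1: 15 × $8 = $120
  Greenhouse2–F2: 60 × $5 = $300
  Greenhouse2–F3: 20 × $14 = $280
  Greenhouse3–F3: 110 × $2 = $220
Total cost = $1245.
Greenhouse1 ships 65 of its 65, leaving 0.

0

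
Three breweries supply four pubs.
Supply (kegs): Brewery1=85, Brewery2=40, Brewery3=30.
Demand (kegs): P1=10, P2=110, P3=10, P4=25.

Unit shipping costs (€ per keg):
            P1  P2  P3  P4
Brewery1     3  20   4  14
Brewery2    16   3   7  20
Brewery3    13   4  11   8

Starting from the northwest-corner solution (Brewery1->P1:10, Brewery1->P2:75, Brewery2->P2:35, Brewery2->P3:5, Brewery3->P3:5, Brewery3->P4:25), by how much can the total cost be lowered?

Current plan cost = 10·3 + 75·20 + 35·3 + 5·7 + 5·11 + 25·8 = €1925.
Optimal plan:
  Brewery1 to P1: 10 × €3 = €30
  Brewery1 to P2: 40 × €20 = €800
  Brewery1 to P3: 10 × €4 = €40
  Brewery1 to P4: 25 × €14 = €350
  Brewery2 to P2: 40 × €3 = €120
  Brewery3 to P2: 30 × €4 = €120
Optimal cost = €1460.
Saving = 1925 − 1460 = €465.

465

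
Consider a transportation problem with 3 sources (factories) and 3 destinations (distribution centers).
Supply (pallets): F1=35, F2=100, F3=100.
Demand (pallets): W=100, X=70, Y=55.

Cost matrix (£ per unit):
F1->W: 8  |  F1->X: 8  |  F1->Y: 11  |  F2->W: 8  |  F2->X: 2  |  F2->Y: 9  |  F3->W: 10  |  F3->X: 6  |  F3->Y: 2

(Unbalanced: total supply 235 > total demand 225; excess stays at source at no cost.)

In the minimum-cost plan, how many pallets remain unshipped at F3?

Minimum-cost shipments:
  F1 to W: 35 pallets
  F2 to W: 30 pallets
  F2 to X: 70 pallets
  F3 to W: 35 pallets
  F3 to Y: 55 pallets
Total cost = £1120.
F3 ships 90 of its 100, leaving 10.

10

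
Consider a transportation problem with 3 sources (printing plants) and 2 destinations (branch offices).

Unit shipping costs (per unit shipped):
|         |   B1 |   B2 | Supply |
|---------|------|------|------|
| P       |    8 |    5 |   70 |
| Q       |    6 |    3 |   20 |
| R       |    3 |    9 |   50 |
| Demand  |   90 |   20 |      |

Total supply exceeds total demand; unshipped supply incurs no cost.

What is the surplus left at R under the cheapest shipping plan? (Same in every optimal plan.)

An optimal plan:
  P–B1: 20 × 8 = 160
  P–B2: 20 × 5 = 100
  Q–B1: 20 × 6 = 120
  R–B1: 50 × 3 = 150
Total cost = 530.
R ships 50 of its 50, leaving 0.

0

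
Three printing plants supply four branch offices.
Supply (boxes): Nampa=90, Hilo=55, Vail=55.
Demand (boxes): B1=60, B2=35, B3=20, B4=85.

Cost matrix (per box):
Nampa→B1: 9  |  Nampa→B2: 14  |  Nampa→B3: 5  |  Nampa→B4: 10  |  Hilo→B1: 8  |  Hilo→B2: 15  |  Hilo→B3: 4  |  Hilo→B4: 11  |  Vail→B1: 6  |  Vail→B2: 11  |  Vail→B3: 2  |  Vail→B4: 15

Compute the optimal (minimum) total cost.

Optimal allocation:
  Nampa→B2: 5 boxes
  Nampa→B4: 85 boxes
  Hilo→B1: 55 boxes
  Vail→B1: 5 boxes
  Vail→B2: 30 boxes
  Vail→B3: 20 boxes
Total cost = 1760.
(Supply check: Nampa ships 90; Hilo ships 55; Vail ships 55.)

1760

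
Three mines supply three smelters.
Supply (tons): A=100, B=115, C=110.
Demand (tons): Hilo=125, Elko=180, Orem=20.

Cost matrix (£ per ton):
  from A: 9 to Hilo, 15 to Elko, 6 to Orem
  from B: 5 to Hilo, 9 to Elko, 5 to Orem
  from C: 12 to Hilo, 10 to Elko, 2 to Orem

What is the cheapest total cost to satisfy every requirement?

2775

A cheapest plan:
  A->Hilo: 100 × £9 = £900
  B->Hilo: 25 × £5 = £125
  B->Elko: 90 × £9 = £810
  C->Elko: 90 × £10 = £900
  C->Orem: 20 × £2 = £40
Total = 900 + 125 + 810 + 900 + 40 = £2775.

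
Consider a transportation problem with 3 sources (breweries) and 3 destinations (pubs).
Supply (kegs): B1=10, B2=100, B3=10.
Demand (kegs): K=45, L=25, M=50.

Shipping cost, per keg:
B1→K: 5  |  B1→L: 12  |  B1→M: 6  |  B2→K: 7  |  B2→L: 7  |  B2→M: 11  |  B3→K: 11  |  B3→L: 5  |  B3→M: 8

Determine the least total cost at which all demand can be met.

960

An optimal shipping plan:
  B1->M: 10 × 6 = 60
  B2->K: 45 × 7 = 315
  B2->L: 25 × 7 = 175
  B2->M: 30 × 11 = 330
  B3->M: 10 × 8 = 80
Total = 60 + 315 + 175 + 330 + 80 = 960.
(Supply check: B1 ships 10; B2 ships 100; B3 ships 10.)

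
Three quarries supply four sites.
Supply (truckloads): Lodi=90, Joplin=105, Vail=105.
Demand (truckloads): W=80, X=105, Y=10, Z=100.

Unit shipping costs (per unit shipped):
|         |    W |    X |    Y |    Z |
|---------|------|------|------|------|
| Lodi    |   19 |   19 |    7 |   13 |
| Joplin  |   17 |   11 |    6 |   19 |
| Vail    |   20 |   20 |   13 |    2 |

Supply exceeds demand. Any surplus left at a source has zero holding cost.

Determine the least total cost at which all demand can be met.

2945

An optimal shipping plan:
  Lodi–W: 80 × 19 = 1520
  Lodi–Y: 10 × 7 = 70
  Joplin–X: 105 × 11 = 1155
  Vail–Z: 100 × 2 = 200
Total = 1520 + 70 + 1155 + 200 = 2945.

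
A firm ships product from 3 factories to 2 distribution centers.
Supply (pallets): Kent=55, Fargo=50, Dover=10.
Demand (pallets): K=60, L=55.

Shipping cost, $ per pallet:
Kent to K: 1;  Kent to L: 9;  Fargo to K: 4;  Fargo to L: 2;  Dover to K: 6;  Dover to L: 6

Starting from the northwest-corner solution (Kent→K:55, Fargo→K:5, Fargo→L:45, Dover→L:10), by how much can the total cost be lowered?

Current plan cost = 55·1 + 5·4 + 45·2 + 10·6 = $225.
Optimal plan:
  Kent to K: 55 × $1 = $55
  Fargo to L: 50 × $2 = $100
  Dover to K: 5 × $6 = $30
  Dover to L: 5 × $6 = $30
Optimal cost = $215.
Saving = 225 − 215 = $10.

10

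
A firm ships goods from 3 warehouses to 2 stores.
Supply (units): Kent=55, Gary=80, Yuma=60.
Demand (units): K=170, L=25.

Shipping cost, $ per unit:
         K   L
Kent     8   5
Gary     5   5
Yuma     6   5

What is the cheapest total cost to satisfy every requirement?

1125

An optimal shipping plan:
  Kent→K: 30 × $8 = $240
  Kent→L: 25 × $5 = $125
  Gary→K: 80 × $5 = $400
  Yuma→K: 60 × $6 = $360
Total = 240 + 125 + 400 + 360 = $1125.
(Supply check: Kent ships 55; Gary ships 80; Yuma ships 60.)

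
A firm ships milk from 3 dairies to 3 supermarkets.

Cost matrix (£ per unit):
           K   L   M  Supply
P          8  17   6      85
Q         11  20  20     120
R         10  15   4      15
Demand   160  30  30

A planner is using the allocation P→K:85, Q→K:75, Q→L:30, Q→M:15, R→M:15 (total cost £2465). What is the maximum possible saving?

Current plan cost = 85·8 + 75·11 + 30·20 + 15·20 + 15·4 = £2465.
Optimal plan:
  P→K: 40 × £8 = £320
  P→L: 30 × £17 = £510
  P→M: 15 × £6 = £90
  Q→K: 120 × £11 = £1320
  R→M: 15 × £4 = £60
Optimal cost = £2300.
Saving = 2465 − 2300 = £165.

165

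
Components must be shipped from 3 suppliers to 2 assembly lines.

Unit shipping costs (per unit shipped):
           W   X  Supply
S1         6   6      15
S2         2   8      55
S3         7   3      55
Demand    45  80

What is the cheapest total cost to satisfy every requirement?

425

A cheapest plan:
  S1–X: 15 × 6 = 90
  S2–W: 45 × 2 = 90
  S2–X: 10 × 8 = 80
  S3–X: 55 × 3 = 165
Total = 90 + 90 + 80 + 165 = 425.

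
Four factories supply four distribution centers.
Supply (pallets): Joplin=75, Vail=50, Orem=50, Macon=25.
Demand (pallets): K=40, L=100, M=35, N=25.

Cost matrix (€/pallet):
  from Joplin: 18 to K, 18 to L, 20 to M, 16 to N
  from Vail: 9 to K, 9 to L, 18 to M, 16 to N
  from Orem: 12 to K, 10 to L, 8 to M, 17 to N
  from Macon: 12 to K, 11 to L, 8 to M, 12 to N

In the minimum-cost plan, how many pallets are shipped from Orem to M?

10

Solving gives:
  Joplin→L: 50 × €18 = €900
  Joplin→N: 25 × €16 = €400
  Vail→K: 40 × €9 = €360
  Vail→L: 10 × €9 = €90
  Orem→L: 40 × €10 = €400
  Orem→M: 10 × €8 = €80
  Macon→M: 25 × €8 = €200
Total cost = €2430.
So Orem→M carries 10 pallets.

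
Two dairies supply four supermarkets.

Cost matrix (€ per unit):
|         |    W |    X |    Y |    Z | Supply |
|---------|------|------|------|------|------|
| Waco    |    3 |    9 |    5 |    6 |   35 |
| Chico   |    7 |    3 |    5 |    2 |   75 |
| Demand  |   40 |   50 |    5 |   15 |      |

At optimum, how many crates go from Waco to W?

35

Solving gives:
  Waco->W: 35 crates
  Chico->W: 5 crates
  Chico->X: 50 crates
  Chico->Y: 5 crates
  Chico->Z: 15 crates
Total cost = €345.
So Waco→W carries 35 crates.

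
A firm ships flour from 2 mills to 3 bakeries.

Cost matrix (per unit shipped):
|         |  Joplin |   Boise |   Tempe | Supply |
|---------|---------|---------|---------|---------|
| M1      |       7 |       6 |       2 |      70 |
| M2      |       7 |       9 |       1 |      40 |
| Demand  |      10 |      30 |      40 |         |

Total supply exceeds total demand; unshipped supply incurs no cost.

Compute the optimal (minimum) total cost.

One minimum-cost allocation:
  M1->Joplin: 10 × 7 = 70
  M1->Boise: 30 × 6 = 180
  M2->Tempe: 40 × 1 = 40
Total = 70 + 180 + 40 = 290.

290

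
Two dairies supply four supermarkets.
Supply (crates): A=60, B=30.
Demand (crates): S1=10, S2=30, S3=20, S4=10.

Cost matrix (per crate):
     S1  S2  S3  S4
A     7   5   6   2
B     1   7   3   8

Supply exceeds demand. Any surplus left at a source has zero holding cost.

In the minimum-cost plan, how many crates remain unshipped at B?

0

An optimal plan:
  A→S2: 30 × 5 = 150
  A→S4: 10 × 2 = 20
  B→S1: 10 × 1 = 10
  B→S3: 20 × 3 = 60
Total cost = 240.
B ships 30 of its 30, leaving 0.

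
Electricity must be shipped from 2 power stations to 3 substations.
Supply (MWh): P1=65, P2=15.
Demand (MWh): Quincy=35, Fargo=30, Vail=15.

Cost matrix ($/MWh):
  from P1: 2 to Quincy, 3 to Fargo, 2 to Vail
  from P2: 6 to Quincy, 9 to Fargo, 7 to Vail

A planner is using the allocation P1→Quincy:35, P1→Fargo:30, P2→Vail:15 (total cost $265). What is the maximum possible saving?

Current plan cost = 35·2 + 30·3 + 15·7 = $265.
Optimal plan:
  P1–Quincy: 20 MWh
  P1–Fargo: 30 MWh
  P1–Vail: 15 MWh
  P2–Quincy: 15 MWh
Optimal cost = $250.
Saving = 265 − 250 = $15.

15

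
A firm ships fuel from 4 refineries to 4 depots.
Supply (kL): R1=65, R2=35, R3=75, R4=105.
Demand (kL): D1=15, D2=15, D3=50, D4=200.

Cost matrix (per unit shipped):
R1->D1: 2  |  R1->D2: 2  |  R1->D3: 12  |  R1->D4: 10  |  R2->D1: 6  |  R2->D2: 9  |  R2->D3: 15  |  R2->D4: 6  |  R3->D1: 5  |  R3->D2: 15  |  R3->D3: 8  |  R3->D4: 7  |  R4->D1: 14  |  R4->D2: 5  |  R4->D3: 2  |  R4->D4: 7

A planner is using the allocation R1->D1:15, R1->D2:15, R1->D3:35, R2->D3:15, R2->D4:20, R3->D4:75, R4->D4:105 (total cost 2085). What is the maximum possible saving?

455

Current plan cost = 15·2 + 15·2 + 35·12 + 15·15 + 20·6 + 75·7 + 105·7 = 2085.
Optimal plan:
  R1 to D1: 15 kL
  R1 to D2: 15 kL
  R1 to D4: 35 kL
  R2 to D4: 35 kL
  R3 to D4: 75 kL
  R4 to D3: 50 kL
  R4 to D4: 55 kL
Optimal cost = 1630.
Saving = 2085 − 1630 = 455.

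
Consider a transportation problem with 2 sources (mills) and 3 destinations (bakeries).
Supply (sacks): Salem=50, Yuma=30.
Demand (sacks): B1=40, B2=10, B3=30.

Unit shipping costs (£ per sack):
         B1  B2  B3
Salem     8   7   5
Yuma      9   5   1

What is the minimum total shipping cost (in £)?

An optimal shipping plan:
  Salem->B1: 40 × £8 = £320
  Salem->B2: 10 × £7 = £70
  Yuma->B3: 30 × £1 = £30
Total = 320 + 70 + 30 = £420.
(Supply check: Salem ships 50; Yuma ships 30.)

420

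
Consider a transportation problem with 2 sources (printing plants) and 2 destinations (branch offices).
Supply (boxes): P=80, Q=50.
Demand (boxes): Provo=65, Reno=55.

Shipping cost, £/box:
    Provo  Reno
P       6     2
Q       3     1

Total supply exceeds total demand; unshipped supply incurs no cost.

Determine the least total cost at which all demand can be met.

350

One minimum-cost allocation:
  P→Provo: 15 × £6 = £90
  P→Reno: 55 × £2 = £110
  Q→Provo: 50 × £3 = £150
Total = 90 + 110 + 150 = £350.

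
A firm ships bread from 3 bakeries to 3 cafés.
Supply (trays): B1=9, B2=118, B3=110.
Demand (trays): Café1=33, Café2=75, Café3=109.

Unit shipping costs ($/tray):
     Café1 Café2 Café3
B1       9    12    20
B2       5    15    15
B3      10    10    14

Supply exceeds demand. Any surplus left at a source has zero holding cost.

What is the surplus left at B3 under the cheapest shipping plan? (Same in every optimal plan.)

0

Minimum-cost shipments:
  B2->Café1: 33 × $5 = $165
  B2->Café3: 74 × $15 = $1110
  B3->Café2: 75 × $10 = $750
  B3->Café3: 35 × $14 = $490
Total cost = $2515.
B3 ships 110 of its 110, leaving 0.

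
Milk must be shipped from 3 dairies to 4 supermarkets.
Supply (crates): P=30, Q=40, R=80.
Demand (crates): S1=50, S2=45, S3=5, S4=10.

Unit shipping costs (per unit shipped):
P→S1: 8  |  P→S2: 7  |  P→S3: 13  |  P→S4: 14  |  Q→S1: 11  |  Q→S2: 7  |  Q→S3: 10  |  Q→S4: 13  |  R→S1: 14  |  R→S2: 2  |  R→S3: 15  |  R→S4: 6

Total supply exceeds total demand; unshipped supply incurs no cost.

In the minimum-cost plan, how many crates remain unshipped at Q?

Minimum-cost shipments:
  P to S1: 30 crates
  Q to S1: 20 crates
  Q to S3: 5 crates
  R to S2: 45 crates
  R to S4: 10 crates
Total cost = 660.
Q ships 25 of its 40, leaving 15.

15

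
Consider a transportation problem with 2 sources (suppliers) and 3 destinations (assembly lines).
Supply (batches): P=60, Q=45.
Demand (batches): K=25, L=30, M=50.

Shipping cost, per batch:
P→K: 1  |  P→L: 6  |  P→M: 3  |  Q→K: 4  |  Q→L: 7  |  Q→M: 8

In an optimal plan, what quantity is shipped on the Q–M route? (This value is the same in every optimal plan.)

Optimal shipments:
  P->K: 10 × 1 = 10
  P->M: 50 × 3 = 150
  Q->K: 15 × 4 = 60
  Q->L: 30 × 7 = 210
Total cost = 430.
The route Q→M is not used.

0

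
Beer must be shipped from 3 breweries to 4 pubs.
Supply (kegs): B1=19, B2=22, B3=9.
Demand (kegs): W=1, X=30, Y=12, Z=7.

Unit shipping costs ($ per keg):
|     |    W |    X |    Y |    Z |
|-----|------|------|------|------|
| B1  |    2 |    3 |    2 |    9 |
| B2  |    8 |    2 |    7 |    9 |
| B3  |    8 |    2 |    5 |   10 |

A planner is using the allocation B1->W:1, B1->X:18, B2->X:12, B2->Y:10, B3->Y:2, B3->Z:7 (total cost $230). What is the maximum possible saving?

Current plan cost = 1·2 + 18·3 + 12·2 + 10·7 + 2·5 + 7·10 = $230.
Optimal plan:
  B1 to W: 1 × $2 = $2
  B1 to Y: 12 × $2 = $24
  B1 to Z: 6 × $9 = $54
  B2 to X: 21 × $2 = $42
  B2 to Z: 1 × $9 = $9
  B3 to X: 9 × $2 = $18
Optimal cost = $149.
Saving = 230 − 149 = $81.

81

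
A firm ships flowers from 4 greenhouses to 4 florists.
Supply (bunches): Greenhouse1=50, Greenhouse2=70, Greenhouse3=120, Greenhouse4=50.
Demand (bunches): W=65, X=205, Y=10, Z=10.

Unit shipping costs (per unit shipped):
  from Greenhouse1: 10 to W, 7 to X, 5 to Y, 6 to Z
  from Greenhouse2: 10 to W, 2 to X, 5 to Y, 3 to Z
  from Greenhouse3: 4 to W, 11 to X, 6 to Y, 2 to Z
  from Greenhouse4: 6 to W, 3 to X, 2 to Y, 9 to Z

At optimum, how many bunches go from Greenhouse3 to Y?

10

Optimal shipments:
  Greenhouse1 to X: 50 × 7 = 350
  Greenhouse2 to X: 70 × 2 = 140
  Greenhouse3 to W: 65 × 4 = 260
  Greenhouse3 to X: 35 × 11 = 385
  Greenhouse3 to Y: 10 × 6 = 60
  Greenhouse3 to Z: 10 × 2 = 20
  Greenhouse4 to X: 50 × 3 = 150
Total cost = 1365.
So Greenhouse3→Y carries 10 bunches.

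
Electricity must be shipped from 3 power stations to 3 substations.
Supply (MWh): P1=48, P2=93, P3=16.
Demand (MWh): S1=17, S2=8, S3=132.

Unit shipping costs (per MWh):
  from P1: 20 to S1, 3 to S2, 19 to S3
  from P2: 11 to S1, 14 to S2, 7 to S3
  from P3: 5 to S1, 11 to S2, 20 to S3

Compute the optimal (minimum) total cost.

1516

One minimum-cost allocation:
  P1–S1: 1 × 20 = 20
  P1–S2: 8 × 3 = 24
  P1–S3: 39 × 19 = 741
  P2–S3: 93 × 7 = 651
  P3–S1: 16 × 5 = 80
Total = 20 + 24 + 741 + 651 + 80 = 1516.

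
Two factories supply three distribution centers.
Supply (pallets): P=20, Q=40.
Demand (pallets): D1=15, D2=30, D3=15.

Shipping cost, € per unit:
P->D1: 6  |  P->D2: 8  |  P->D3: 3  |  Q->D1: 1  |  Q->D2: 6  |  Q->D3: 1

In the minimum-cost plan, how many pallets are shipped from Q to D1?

Solving gives:
  P–D2: 20 × €8 = €160
  Q–D1: 15 × €1 = €15
  Q–D2: 10 × €6 = €60
  Q–D3: 15 × €1 = €15
Total cost = €250.
So Q→D1 carries 15 pallets.

15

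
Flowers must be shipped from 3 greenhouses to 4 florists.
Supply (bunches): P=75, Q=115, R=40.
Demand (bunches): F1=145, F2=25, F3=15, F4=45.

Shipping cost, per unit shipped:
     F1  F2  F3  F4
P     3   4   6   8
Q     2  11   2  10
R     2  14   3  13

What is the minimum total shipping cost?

785

A cheapest plan:
  P→F1: 5 × 3 = 15
  P→F2: 25 × 4 = 100
  P→F4: 45 × 8 = 360
  Q→F1: 100 × 2 = 200
  Q→F3: 15 × 2 = 30
  R→F1: 40 × 2 = 80
Total = 15 + 100 + 360 + 200 + 30 + 80 = 785.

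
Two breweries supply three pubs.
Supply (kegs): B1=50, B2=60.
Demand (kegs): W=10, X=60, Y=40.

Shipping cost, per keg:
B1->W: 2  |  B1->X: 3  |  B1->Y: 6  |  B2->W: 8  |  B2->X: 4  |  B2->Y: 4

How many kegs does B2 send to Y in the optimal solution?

40

The minimum-cost plan:
  B1→W: 10 kegs
  B1→X: 40 kegs
  B2→X: 20 kegs
  B2→Y: 40 kegs
Total cost = 380.
So B2→Y carries 40 kegs.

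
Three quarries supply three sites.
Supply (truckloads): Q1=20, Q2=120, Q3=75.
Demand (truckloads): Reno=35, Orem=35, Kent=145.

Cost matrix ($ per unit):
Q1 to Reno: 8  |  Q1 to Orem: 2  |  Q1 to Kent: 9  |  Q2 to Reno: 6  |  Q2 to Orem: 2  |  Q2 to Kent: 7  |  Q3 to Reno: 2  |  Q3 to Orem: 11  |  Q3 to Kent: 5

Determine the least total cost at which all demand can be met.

Optimal allocation:
  Q1→Orem: 20 × $2 = $40
  Q2→Orem: 15 × $2 = $30
  Q2→Kent: 105 × $7 = $735
  Q3→Reno: 35 × $2 = $70
  Q3→Kent: 40 × $5 = $200
Total = 40 + 30 + 735 + 70 + 200 = $1075.
(Supply check: Q1 ships 20; Q2 ships 120; Q3 ships 75.)

1075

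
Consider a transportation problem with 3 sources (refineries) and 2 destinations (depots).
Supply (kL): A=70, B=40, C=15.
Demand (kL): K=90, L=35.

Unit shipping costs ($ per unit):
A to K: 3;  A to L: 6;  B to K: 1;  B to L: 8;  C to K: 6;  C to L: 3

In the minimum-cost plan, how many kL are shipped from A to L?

Optimal shipments:
  A–K: 50 kL
  A–L: 20 kL
  B–K: 40 kL
  C–L: 15 kL
Total cost = $355.
So A→L carries 20 kL.

20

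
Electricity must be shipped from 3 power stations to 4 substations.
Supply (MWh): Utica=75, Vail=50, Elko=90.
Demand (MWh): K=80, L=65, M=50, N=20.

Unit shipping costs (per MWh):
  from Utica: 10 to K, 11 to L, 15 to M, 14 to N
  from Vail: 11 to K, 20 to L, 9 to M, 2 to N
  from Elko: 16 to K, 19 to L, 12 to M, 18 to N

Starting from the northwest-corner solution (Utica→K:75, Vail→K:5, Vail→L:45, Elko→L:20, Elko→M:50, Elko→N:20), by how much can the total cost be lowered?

620

Current plan cost = 75·10 + 5·11 + 45·20 + 20·19 + 50·12 + 20·18 = 3045.
Optimal plan:
  Utica to K: 10 MWh
  Utica to L: 65 MWh
  Vail to K: 30 MWh
  Vail to N: 20 MWh
  Elko to K: 40 MWh
  Elko to M: 50 MWh
Optimal cost = 2425.
Saving = 3045 − 2425 = 620.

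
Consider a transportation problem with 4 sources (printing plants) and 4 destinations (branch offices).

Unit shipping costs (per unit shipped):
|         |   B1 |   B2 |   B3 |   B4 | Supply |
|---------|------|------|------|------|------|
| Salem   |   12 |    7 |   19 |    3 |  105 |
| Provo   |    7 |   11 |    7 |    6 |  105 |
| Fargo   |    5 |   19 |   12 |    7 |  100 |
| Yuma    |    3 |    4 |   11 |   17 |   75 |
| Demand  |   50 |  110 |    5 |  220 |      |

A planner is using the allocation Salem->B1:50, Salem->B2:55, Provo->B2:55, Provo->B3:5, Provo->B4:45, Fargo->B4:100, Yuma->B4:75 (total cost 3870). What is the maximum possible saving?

1880

Current plan cost = 50·12 + 55·7 + 55·11 + 5·7 + 45·6 + 100·7 + 75·17 = 3870.
Optimal plan:
  Salem->B2: 35 boxes
  Salem->B4: 70 boxes
  Provo->B3: 5 boxes
  Provo->B4: 100 boxes
  Fargo->B1: 50 boxes
  Fargo->B4: 50 boxes
  Yuma->B2: 75 boxes
Optimal cost = 1990.
Saving = 3870 − 1990 = 1880.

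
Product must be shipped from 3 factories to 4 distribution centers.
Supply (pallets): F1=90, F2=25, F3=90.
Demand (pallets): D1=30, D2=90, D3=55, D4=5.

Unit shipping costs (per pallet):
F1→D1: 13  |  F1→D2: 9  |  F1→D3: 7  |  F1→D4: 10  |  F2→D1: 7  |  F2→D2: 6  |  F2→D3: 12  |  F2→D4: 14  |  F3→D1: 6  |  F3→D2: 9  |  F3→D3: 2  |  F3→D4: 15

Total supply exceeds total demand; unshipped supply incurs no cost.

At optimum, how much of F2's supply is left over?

An optimal plan:
  F1->D2: 65 × 9 = 585
  F1->D4: 5 × 10 = 50
  F2->D2: 25 × 6 = 150
  F3->D1: 30 × 6 = 180
  F3->D3: 55 × 2 = 110
Total cost = 1075.
F2 ships 25 of its 25, leaving 0.

0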